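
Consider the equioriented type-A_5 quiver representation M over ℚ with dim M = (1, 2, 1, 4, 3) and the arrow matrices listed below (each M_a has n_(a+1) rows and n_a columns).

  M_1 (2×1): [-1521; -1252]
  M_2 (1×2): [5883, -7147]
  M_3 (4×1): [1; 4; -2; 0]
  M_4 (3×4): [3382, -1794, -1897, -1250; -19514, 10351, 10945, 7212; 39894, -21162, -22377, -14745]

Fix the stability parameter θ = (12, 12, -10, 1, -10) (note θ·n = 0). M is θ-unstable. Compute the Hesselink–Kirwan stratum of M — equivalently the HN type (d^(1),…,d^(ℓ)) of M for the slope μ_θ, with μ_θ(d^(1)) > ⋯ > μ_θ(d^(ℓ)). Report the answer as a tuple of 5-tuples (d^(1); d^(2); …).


Barcode: M ≅ I[1,4], I[2,2], I[4,5]^3. HN layers by μ_θ (3 steps, strictly decreasing):
  μ^(1)=12; μ^(2)=15/4; μ^(3)=-9/2

((0, 1, 0, 0, 0); (1, 1, 1, 1, 0); (0, 0, 0, 3, 3))


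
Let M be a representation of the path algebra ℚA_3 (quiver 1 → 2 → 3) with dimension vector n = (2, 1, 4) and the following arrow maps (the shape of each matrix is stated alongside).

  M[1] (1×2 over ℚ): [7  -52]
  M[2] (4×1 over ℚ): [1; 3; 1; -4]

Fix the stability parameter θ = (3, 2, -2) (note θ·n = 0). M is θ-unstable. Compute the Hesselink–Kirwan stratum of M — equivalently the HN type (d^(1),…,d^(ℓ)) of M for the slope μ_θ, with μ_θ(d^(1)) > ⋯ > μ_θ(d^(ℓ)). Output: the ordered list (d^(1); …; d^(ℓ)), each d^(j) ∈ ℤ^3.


Barcode: M ≅ I[1,1], I[1,3], I[3,3]^3. HN layers by μ_θ (3 steps, strictly decreasing):
  μ^(1)=3; μ^(2)=1; μ^(3)=-2

((1, 0, 0); (1, 1, 1); (0, 0, 3))


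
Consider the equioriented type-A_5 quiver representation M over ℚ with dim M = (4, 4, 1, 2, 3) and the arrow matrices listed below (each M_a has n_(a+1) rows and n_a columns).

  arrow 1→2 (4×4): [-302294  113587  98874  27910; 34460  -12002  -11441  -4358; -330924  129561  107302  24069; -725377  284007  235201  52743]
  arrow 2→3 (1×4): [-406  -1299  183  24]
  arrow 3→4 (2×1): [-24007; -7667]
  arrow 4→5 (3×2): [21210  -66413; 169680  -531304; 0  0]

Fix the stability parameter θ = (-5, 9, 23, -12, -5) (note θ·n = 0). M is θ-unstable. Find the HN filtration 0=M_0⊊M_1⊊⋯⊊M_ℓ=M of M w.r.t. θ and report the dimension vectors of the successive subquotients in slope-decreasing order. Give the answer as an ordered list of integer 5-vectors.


Interval decomposition of M: I[1,2]^3, I[1,5], I[4,4], I[5,5]^2.
HN type (ℓ=4): μ^(1)=9; μ^(2)=15/4; μ^(3)=-5; μ^(4)=-12

((0, 3, 0, 0, 0); (0, 1, 1, 1, 1); (4, 0, 0, 0, 2); (0, 0, 0, 1, 0))


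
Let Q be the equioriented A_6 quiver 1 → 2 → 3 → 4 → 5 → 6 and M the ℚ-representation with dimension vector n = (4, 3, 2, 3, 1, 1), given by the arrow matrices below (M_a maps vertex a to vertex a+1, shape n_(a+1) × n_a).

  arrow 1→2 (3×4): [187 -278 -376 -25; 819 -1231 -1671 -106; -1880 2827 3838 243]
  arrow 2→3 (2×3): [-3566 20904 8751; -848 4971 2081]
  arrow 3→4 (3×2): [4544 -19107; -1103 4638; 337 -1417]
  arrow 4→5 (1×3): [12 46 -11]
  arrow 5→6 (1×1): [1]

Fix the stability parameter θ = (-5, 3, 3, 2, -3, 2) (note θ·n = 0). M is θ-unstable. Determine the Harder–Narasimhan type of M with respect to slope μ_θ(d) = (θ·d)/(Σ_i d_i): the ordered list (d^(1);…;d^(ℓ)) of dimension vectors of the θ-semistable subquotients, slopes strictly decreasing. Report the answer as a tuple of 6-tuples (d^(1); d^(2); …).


Via rank(M_{q-1}∘⋯∘M_p): M ≅ I[1,1], I[1,2], I[1,4], I[1,6], I[4,4].
μ_θ-semistable layers: μ^(1)=3; μ^(2)=8/3; μ^(3)=2; μ^(4)=5/4; μ^(5)=-5

((0, 1, 0, 0, 0, 0); (0, 1, 1, 1, 0, 0); (0, 0, 0, 1, 0, 1); (0, 1, 1, 1, 1, 0); (4, 0, 0, 0, 0, 0))


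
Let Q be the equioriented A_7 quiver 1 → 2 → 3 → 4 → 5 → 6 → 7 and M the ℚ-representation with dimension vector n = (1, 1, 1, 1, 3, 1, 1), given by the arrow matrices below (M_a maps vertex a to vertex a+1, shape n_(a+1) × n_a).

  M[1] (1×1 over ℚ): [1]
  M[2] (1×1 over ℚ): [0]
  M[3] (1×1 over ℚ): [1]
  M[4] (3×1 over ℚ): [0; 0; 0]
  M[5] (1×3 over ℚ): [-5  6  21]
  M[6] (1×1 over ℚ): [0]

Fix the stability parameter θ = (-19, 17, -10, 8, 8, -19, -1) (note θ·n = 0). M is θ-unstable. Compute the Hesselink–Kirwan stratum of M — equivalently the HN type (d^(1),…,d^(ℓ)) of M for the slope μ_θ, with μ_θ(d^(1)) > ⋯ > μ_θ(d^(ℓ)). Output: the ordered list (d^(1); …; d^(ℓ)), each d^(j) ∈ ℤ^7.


Barcode: M ≅ I[1,2], I[3,4], I[5,5]^2, I[5,6], I[7,7]. HN layers by μ_θ (6 steps, strictly decreasing):
  μ^(1)=17; μ^(2)=8; μ^(3)=-1; μ^(4)=-11/2; μ^(5)=-10; μ^(6)=-19

((0, 1, 0, 0, 0, 0, 0); (0, 0, 0, 1, 2, 0, 0); (0, 0, 0, 0, 0, 0, 1); (0, 0, 0, 0, 1, 1, 0); (0, 0, 1, 0, 0, 0, 0); (1, 0, 0, 0, 0, 0, 0))


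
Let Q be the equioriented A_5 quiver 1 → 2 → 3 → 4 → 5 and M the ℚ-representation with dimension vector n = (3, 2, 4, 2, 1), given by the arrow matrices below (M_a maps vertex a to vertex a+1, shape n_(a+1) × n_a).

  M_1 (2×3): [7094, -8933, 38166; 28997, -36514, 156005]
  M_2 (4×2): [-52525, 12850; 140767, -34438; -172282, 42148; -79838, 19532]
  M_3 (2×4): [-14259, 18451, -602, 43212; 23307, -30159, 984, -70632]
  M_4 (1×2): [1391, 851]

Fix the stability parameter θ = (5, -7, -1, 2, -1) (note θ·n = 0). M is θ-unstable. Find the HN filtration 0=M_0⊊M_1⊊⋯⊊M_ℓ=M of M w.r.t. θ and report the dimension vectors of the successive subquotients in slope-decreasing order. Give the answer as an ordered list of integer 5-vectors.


Barcode: M ≅ I[1,1], I[1,2], I[1,3], I[3,3], I[3,4], I[3,5]. HN layers by μ_θ (4 steps, strictly decreasing):
  μ^(1)=5; μ^(2)=2; μ^(3)=1/2; μ^(4)=-1

((1, 0, 0, 0, 0); (0, 0, 0, 1, 0); (0, 0, 0, 1, 1); (2, 2, 4, 0, 0))


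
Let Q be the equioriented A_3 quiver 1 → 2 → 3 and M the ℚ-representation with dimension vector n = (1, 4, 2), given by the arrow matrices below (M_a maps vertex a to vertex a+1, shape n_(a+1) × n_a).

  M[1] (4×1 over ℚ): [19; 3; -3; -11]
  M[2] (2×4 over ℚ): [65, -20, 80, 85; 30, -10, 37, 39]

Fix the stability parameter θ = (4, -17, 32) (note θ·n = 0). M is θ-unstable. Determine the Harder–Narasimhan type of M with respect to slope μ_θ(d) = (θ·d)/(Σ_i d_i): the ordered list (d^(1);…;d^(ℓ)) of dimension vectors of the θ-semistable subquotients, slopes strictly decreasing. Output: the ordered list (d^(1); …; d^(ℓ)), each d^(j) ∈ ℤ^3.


Barcode: M ≅ I[1,2], I[2,2], I[2,3]^2. HN layers by μ_θ (3 steps, strictly decreasing):
  μ^(1)=32; μ^(2)=-13/2; μ^(3)=-17

((0, 0, 2); (1, 1, 0); (0, 3, 0))


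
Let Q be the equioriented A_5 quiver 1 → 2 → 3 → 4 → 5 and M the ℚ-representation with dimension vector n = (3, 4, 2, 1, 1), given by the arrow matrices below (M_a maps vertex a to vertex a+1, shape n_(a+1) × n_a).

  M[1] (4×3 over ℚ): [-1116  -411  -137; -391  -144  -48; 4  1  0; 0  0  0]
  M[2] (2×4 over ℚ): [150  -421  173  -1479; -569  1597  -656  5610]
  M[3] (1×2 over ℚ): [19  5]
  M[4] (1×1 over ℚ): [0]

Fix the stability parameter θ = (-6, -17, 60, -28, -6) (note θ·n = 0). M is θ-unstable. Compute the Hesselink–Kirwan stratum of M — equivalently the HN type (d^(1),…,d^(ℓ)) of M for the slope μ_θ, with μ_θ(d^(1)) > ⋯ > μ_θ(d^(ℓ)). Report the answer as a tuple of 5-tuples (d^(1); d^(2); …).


Via rank(M_{q-1}∘⋯∘M_p): M ≅ I[1,2], I[1,3], I[1,4], I[2,2], I[5,5].
μ_θ-semistable layers: μ^(1)=60; μ^(2)=16; μ^(3)=-6; μ^(4)=-23/2; μ^(5)=-17

((0, 0, 1, 0, 0); (0, 0, 1, 1, 0); (0, 0, 0, 0, 1); (3, 3, 0, 0, 0); (0, 1, 0, 0, 0))


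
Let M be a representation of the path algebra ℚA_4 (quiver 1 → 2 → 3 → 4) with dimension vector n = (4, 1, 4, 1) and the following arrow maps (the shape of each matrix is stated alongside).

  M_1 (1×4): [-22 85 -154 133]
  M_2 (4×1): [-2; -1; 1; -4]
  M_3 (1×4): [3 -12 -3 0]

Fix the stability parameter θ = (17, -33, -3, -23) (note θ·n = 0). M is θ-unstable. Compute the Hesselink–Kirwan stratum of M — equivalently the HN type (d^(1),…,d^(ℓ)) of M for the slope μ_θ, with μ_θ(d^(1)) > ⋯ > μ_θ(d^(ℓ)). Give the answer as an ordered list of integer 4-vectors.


Interval decomposition of M: I[1,1]^3, I[1,4], I[3,3]^3.
HN type (ℓ=3): μ^(1)=17; μ^(2)=-3; μ^(3)=-21/2

((3, 0, 0, 0); (0, 0, 3, 0); (1, 1, 1, 1))


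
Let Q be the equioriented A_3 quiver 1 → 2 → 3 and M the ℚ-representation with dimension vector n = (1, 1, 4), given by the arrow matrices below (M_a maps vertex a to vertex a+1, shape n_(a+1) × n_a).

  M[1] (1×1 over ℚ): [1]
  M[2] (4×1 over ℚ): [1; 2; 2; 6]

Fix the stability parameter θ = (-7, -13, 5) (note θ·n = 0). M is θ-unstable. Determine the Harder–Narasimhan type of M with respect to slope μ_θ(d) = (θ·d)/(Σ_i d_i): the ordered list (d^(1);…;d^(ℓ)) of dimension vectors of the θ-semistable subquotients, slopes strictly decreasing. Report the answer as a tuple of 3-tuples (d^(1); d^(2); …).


Interval decomposition of M: I[1,3], I[3,3]^3.
HN type (ℓ=2): μ^(1)=5; μ^(2)=-10

((0, 0, 4); (1, 1, 0))


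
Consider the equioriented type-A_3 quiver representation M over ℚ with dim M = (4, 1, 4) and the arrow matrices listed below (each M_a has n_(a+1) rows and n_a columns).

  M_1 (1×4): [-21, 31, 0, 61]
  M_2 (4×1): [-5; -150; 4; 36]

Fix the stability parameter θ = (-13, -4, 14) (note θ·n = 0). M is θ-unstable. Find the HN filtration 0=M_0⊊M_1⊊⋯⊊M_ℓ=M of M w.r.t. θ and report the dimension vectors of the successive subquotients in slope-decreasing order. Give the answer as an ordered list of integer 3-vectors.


Via rank(M_{q-1}∘⋯∘M_p): M ≅ I[1,1]^3, I[1,3], I[3,3]^3.
μ_θ-semistable layers: μ^(1)=14; μ^(2)=-4; μ^(3)=-13

((0, 0, 4); (0, 1, 0); (4, 0, 0))


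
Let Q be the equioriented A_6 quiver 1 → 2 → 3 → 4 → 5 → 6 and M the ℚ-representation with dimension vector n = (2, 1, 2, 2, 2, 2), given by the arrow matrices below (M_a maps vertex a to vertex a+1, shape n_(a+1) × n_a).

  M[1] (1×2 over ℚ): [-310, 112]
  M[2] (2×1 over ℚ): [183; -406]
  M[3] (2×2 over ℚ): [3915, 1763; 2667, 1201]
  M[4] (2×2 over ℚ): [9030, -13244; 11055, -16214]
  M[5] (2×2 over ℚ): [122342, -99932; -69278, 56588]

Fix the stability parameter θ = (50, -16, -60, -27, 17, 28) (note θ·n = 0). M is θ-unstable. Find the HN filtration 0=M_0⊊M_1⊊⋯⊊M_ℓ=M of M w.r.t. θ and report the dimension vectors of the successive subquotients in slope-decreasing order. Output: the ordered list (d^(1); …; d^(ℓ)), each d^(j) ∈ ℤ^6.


Interval decomposition of M: I[1,1], I[1,5], I[3,4], I[5,6], I[6,6].
HN type (ℓ=6): μ^(1)=50; μ^(2)=28; μ^(3)=17; μ^(4)=-53/4; μ^(5)=-27; μ^(6)=-60

((1, 0, 0, 0, 0, 0); (0, 0, 0, 0, 0, 2); (0, 0, 0, 0, 2, 0); (1, 1, 1, 1, 0, 0); (0, 0, 0, 1, 0, 0); (0, 0, 1, 0, 0, 0))


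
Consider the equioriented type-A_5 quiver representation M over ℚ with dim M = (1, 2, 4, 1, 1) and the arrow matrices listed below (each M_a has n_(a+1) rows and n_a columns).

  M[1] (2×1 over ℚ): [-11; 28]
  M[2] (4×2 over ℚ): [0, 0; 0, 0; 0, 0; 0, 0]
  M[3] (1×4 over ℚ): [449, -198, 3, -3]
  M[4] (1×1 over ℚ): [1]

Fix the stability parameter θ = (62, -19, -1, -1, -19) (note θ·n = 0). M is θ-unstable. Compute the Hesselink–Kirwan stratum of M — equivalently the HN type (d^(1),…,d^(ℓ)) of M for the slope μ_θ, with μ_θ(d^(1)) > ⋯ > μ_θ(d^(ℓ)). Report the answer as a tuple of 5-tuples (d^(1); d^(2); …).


Barcode: M ≅ I[1,2], I[2,2], I[3,3]^3, I[3,5]. HN layers by μ_θ (4 steps, strictly decreasing):
  μ^(1)=43/2; μ^(2)=-1; μ^(3)=-7; μ^(4)=-19

((1, 1, 0, 0, 0); (0, 0, 3, 0, 0); (0, 0, 1, 1, 1); (0, 1, 0, 0, 0))


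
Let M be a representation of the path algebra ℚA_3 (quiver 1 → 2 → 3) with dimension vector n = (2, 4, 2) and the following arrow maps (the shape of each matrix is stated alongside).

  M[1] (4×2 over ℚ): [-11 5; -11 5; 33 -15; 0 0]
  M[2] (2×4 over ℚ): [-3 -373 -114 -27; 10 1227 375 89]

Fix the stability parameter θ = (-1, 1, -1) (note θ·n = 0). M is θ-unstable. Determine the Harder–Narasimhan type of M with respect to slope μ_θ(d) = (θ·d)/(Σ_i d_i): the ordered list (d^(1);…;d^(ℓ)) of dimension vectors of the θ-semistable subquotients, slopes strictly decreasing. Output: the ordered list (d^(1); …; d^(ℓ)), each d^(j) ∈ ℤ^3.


Via rank(M_{q-1}∘⋯∘M_p): M ≅ I[1,1], I[1,3], I[2,2]^2, I[2,3].
μ_θ-semistable layers: μ^(1)=1; μ^(2)=0; μ^(3)=-1

((0, 2, 0); (0, 2, 2); (2, 0, 0))


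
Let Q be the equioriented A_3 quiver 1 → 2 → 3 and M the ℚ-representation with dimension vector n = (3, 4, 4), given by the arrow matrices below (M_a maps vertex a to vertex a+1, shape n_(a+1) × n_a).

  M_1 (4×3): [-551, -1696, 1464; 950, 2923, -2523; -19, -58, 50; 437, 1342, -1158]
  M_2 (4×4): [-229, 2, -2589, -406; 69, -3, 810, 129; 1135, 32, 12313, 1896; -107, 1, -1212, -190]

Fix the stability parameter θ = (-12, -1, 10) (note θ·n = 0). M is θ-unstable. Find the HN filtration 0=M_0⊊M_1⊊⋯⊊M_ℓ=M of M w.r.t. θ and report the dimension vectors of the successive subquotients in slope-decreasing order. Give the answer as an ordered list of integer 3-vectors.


Interval decomposition of M: I[1,1], I[1,3]^2, I[2,2], I[2,3], I[3,3].
HN type (ℓ=3): μ^(1)=10; μ^(2)=-1; μ^(3)=-12

((0, 0, 4); (0, 4, 0); (3, 0, 0))


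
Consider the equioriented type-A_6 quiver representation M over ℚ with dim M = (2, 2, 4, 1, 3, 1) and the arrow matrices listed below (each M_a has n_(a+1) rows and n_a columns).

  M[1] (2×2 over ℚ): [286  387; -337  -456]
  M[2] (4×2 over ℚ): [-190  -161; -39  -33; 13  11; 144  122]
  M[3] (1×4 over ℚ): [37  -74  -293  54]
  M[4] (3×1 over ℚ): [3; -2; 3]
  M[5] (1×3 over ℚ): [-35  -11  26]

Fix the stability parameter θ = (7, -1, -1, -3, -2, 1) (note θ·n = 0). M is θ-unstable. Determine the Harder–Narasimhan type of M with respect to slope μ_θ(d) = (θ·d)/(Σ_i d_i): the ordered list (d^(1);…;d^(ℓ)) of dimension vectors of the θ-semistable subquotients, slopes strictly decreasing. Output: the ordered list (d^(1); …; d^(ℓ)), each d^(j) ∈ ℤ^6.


Barcode: M ≅ I[1,3], I[1,6], I[3,3]^2, I[5,5]^2. HN layers by μ_θ (5 steps, strictly decreasing):
  μ^(1)=5/3; μ^(2)=1; μ^(3)=0; μ^(4)=-1; μ^(5)=-2

((1, 1, 1, 0, 0, 0); (0, 0, 0, 0, 0, 1); (1, 1, 1, 1, 1, 0); (0, 0, 2, 0, 0, 0); (0, 0, 0, 0, 2, 0))


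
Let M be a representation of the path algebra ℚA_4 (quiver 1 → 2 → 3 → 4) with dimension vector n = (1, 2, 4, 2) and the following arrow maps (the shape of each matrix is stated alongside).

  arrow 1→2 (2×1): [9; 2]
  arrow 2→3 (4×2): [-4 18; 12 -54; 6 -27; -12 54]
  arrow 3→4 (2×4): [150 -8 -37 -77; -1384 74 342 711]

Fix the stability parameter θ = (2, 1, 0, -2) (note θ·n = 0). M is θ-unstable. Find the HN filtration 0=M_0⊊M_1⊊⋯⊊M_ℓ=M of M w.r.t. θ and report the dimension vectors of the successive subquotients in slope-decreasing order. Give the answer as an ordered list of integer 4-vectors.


Interval decomposition of M: I[1,2], I[2,4], I[3,3]^2, I[3,4].
HN type (ℓ=4): μ^(1)=3/2; μ^(2)=0; μ^(3)=-1/3; μ^(4)=-1

((1, 1, 0, 0); (0, 0, 2, 0); (0, 1, 1, 1); (0, 0, 1, 1))


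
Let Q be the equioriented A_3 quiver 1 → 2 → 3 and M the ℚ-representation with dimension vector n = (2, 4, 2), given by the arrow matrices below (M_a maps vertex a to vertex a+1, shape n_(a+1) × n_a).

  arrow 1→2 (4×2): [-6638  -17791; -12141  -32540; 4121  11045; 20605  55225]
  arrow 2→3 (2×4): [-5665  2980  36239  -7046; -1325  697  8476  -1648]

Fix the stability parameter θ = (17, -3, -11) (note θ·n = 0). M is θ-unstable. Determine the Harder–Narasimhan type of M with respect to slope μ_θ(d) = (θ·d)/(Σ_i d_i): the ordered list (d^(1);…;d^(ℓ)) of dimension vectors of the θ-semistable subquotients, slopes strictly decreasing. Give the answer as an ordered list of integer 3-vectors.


Barcode: M ≅ I[1,3]^2, I[2,2]^2. HN layers by μ_θ (2 steps, strictly decreasing):
  μ^(1)=1; μ^(2)=-3

((2, 2, 2); (0, 2, 0))


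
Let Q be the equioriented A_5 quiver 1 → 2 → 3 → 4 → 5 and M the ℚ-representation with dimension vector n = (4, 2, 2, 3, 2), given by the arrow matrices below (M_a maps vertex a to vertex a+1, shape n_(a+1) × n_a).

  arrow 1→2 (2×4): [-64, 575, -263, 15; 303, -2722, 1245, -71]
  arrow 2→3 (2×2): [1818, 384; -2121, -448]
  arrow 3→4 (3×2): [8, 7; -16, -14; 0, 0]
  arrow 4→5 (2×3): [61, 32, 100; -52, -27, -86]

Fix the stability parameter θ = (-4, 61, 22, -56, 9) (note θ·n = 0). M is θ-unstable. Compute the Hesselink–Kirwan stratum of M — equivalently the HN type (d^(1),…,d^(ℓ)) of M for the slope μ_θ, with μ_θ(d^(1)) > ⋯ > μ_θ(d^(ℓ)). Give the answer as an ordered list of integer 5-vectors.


Via rank(M_{q-1}∘⋯∘M_p): M ≅ I[1,1]^2, I[1,2], I[1,5], I[3,3], I[4,4], I[4,5].
μ_θ-semistable layers: μ^(1)=61; μ^(2)=22; μ^(3)=9; μ^(4)=-4; μ^(5)=-56

((0, 1, 0, 0, 0); (0, 0, 1, 0, 0); (0, 1, 1, 1, 2); (4, 0, 0, 0, 0); (0, 0, 0, 2, 0))


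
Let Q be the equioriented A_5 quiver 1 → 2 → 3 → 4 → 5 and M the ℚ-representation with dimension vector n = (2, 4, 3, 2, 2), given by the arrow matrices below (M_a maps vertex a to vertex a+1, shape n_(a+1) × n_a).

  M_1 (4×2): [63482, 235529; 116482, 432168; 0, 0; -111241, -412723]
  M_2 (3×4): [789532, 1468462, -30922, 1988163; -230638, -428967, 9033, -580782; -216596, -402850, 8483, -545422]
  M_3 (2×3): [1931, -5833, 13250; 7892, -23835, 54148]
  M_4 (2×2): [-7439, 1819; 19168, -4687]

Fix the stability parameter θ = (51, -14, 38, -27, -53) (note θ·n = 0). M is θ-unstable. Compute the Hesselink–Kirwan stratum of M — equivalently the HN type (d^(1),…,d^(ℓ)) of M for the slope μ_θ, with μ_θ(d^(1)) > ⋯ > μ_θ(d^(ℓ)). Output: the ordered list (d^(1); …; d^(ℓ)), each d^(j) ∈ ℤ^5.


Barcode: M ≅ I[1,5]^2, I[2,2], I[2,3]. HN layers by μ_θ (3 steps, strictly decreasing):
  μ^(1)=38; μ^(2)=-1; μ^(3)=-14

((0, 0, 1, 0, 0); (2, 2, 2, 2, 2); (0, 2, 0, 0, 0))


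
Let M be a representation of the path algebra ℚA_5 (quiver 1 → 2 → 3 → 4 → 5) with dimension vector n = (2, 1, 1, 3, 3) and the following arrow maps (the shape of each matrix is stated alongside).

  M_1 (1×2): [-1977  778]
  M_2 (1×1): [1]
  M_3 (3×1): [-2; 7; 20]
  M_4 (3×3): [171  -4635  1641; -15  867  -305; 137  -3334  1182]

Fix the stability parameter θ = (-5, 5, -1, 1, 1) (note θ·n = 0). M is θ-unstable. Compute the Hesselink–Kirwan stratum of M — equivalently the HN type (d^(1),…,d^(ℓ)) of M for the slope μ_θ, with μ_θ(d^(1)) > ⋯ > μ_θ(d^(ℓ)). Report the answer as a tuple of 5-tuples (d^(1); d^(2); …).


Interval decomposition of M: I[1,1], I[1,5], I[4,4], I[4,5], I[5,5].
HN type (ℓ=3): μ^(1)=3/2; μ^(2)=1; μ^(3)=-5

((0, 1, 1, 1, 1); (0, 0, 0, 2, 2); (2, 0, 0, 0, 0))


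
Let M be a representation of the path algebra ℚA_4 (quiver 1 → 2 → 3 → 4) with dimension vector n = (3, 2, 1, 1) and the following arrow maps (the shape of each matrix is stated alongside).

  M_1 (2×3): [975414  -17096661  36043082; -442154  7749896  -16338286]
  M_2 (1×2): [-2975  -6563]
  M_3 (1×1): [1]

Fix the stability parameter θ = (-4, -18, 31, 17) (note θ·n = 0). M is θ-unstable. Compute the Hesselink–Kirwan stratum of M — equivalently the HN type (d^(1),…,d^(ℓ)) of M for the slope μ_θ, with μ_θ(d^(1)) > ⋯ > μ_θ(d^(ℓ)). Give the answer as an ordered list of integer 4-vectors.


Interval decomposition of M: I[1,1], I[1,2], I[1,4].
HN type (ℓ=3): μ^(1)=24; μ^(2)=-4; μ^(3)=-11

((0, 0, 1, 1); (1, 0, 0, 0); (2, 2, 0, 0))


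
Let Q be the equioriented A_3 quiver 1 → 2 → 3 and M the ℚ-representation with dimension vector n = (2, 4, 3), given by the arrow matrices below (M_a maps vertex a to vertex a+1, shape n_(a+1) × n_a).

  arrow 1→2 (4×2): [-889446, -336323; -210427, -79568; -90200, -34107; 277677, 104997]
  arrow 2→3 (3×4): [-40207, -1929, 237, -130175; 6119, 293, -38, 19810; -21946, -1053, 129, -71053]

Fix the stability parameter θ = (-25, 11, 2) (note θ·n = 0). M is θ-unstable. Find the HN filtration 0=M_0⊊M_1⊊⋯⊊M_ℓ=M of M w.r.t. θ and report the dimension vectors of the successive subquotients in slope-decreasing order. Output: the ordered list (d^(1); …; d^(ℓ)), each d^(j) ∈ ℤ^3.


Barcode: M ≅ I[1,3]^2, I[2,2], I[2,3]. HN layers by μ_θ (3 steps, strictly decreasing):
  μ^(1)=11; μ^(2)=13/2; μ^(3)=-25

((0, 1, 0); (0, 3, 3); (2, 0, 0))


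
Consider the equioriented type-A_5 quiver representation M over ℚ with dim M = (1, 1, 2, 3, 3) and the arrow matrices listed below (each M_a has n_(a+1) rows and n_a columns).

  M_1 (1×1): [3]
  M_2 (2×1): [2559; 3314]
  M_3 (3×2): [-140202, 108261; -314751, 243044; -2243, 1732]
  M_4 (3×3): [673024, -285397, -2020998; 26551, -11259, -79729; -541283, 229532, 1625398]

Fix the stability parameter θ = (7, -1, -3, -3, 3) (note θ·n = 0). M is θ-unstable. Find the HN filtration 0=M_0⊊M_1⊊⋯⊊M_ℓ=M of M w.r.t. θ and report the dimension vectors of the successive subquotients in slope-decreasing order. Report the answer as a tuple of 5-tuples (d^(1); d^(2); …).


Via rank(M_{q-1}∘⋯∘M_p): M ≅ I[1,5], I[3,5], I[4,5].
μ_θ-semistable layers: μ^(1)=3; μ^(2)=0; μ^(3)=-3

((0, 0, 0, 0, 3); (1, 1, 1, 1, 0); (0, 0, 1, 2, 0))


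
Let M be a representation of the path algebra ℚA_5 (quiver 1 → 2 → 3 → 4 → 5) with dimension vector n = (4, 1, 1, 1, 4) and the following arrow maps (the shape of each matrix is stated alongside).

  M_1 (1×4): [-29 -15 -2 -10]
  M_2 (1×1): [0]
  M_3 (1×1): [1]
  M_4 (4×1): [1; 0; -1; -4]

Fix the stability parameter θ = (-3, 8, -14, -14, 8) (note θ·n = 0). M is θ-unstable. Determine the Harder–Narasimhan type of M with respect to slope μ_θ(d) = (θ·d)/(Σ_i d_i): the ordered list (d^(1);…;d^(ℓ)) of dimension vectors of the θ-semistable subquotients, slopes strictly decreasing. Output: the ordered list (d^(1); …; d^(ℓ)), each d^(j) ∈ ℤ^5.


Via rank(M_{q-1}∘⋯∘M_p): M ≅ I[1,1]^3, I[1,2], I[3,5], I[5,5]^3.
μ_θ-semistable layers: μ^(1)=8; μ^(2)=-3; μ^(3)=-14

((0, 1, 0, 0, 4); (4, 0, 0, 0, 0); (0, 0, 1, 1, 0))


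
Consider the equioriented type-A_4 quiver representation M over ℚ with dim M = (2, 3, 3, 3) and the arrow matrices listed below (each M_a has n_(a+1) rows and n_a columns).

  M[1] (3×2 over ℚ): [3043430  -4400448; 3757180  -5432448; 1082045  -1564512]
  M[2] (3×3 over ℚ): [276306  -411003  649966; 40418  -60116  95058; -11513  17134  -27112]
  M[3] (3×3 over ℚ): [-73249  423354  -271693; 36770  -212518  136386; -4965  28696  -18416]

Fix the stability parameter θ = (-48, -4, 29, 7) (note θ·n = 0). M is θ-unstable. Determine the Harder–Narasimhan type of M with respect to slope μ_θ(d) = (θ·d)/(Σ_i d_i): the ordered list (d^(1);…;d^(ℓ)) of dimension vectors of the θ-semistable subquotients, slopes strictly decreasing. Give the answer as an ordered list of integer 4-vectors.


Barcode: M ≅ I[1,1], I[1,4], I[2,4]^2. HN layers by μ_θ (3 steps, strictly decreasing):
  μ^(1)=18; μ^(2)=-4; μ^(3)=-48

((0, 0, 3, 3); (0, 3, 0, 0); (2, 0, 0, 0))


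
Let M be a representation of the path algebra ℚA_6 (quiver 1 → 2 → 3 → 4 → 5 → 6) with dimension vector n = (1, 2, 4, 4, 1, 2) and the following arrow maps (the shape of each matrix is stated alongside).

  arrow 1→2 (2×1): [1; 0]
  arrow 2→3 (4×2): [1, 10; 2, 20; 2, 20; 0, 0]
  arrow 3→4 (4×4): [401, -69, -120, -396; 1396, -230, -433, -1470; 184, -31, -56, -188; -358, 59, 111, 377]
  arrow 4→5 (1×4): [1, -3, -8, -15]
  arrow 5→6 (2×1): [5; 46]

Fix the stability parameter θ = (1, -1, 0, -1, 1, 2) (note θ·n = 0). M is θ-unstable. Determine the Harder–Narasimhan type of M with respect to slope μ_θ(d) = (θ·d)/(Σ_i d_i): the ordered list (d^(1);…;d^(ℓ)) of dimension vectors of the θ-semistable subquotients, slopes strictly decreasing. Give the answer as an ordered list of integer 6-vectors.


Barcode: M ≅ I[1,6], I[2,2], I[3,4]^3, I[6,6]. HN layers by μ_θ (5 steps, strictly decreasing):
  μ^(1)=2; μ^(2)=1; μ^(3)=-1/4; μ^(4)=-1/2; μ^(5)=-1

((0, 0, 0, 0, 0, 2); (0, 0, 0, 0, 1, 0); (1, 1, 1, 1, 0, 0); (0, 0, 3, 3, 0, 0); (0, 1, 0, 0, 0, 0))


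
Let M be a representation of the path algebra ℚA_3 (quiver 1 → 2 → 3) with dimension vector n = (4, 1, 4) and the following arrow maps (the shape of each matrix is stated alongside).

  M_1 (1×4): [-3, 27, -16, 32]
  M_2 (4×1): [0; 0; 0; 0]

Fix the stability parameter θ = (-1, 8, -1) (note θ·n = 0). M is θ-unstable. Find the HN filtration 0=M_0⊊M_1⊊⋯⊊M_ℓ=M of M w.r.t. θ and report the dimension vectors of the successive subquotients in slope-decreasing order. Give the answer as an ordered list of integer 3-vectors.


Interval decomposition of M: I[1,1]^3, I[1,2], I[3,3]^4.
HN type (ℓ=2): μ^(1)=8; μ^(2)=-1

((0, 1, 0); (4, 0, 4))


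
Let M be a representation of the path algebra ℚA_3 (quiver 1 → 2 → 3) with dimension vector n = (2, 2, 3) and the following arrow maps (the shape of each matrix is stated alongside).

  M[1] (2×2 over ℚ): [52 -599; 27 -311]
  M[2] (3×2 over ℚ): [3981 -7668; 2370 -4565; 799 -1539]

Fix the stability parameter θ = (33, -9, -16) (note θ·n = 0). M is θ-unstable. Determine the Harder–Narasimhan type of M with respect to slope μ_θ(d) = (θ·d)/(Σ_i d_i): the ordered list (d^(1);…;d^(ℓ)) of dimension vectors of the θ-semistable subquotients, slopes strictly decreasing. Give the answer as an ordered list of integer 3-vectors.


Via rank(M_{q-1}∘⋯∘M_p): M ≅ I[1,3]^2, I[3,3].
μ_θ-semistable layers: μ^(1)=8/3; μ^(2)=-16

((2, 2, 2); (0, 0, 1))


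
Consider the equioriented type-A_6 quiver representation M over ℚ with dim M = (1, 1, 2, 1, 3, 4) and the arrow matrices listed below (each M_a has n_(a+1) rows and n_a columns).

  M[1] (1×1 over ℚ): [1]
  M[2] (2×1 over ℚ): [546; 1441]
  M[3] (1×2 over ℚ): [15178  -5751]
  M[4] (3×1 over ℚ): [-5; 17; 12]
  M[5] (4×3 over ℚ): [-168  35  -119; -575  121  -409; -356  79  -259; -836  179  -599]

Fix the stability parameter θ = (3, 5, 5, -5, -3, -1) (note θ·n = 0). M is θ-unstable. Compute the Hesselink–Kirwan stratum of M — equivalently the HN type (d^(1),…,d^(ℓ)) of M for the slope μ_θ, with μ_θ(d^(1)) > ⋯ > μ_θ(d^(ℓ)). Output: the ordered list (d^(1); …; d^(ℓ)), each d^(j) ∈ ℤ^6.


Interval decomposition of M: I[1,6], I[3,3], I[5,5], I[5,6], I[6,6]^2.
HN type (ℓ=4): μ^(1)=5; μ^(2)=2/3; μ^(3)=-1; μ^(4)=-3

((0, 0, 1, 0, 0, 0); (1, 1, 1, 1, 1, 1); (0, 0, 0, 0, 0, 3); (0, 0, 0, 0, 2, 0))


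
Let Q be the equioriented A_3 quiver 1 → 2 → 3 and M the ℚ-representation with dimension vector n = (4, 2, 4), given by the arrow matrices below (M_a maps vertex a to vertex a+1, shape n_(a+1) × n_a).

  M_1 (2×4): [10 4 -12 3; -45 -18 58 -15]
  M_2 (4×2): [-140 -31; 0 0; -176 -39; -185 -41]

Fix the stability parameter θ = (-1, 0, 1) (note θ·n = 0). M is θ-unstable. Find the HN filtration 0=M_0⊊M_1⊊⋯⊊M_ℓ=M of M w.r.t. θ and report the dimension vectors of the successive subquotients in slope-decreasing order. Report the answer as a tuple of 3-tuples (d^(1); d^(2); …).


Interval decomposition of M: I[1,1]^2, I[1,3]^2, I[3,3]^2.
HN type (ℓ=3): μ^(1)=1; μ^(2)=0; μ^(3)=-1

((0, 0, 4); (0, 2, 0); (4, 0, 0))


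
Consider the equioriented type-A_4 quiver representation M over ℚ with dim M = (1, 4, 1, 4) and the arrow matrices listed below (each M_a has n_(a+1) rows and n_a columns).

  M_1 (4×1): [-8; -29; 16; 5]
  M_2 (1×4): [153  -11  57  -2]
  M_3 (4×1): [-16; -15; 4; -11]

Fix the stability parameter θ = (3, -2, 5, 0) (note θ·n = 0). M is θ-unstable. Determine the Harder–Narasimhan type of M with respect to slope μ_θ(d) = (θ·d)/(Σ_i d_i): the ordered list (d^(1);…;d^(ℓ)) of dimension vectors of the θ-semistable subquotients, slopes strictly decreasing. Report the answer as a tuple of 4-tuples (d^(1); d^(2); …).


Barcode: M ≅ I[1,4], I[2,2]^3, I[4,4]^3. HN layers by μ_θ (4 steps, strictly decreasing):
  μ^(1)=5/2; μ^(2)=1/2; μ^(3)=0; μ^(4)=-2

((0, 0, 1, 1); (1, 1, 0, 0); (0, 0, 0, 3); (0, 3, 0, 0))


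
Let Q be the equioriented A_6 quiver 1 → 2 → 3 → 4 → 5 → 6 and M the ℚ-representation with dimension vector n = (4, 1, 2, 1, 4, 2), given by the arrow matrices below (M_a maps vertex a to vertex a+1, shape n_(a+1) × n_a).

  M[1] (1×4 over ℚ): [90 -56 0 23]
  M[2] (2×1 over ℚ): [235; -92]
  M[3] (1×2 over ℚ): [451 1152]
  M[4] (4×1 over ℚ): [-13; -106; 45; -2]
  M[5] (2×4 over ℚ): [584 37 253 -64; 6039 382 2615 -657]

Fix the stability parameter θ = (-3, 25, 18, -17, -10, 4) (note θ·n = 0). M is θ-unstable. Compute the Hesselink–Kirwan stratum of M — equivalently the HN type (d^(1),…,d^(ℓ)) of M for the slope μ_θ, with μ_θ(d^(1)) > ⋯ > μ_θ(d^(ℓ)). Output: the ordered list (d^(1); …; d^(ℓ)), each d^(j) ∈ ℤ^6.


Via rank(M_{q-1}∘⋯∘M_p): M ≅ I[1,1]^3, I[1,6], I[3,3], I[5,5]^2, I[5,6].
μ_θ-semistable layers: μ^(1)=18; μ^(2)=4; μ^(3)=-3; μ^(4)=-10

((0, 0, 1, 0, 0, 0); (0, 1, 1, 1, 1, 2); (4, 0, 0, 0, 0, 0); (0, 0, 0, 0, 3, 0))


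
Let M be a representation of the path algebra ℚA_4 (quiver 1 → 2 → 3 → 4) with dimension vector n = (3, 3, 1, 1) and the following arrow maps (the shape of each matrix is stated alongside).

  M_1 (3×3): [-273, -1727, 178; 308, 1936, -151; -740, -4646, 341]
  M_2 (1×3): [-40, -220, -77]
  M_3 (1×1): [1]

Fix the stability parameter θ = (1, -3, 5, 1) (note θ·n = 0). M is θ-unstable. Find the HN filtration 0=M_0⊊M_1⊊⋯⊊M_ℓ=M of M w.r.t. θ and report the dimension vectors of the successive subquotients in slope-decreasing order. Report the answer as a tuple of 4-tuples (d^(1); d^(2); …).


Via rank(M_{q-1}∘⋯∘M_p): M ≅ I[1,2]^2, I[1,4].
μ_θ-semistable layers: μ^(1)=3; μ^(2)=-1

((0, 0, 1, 1); (3, 3, 0, 0))


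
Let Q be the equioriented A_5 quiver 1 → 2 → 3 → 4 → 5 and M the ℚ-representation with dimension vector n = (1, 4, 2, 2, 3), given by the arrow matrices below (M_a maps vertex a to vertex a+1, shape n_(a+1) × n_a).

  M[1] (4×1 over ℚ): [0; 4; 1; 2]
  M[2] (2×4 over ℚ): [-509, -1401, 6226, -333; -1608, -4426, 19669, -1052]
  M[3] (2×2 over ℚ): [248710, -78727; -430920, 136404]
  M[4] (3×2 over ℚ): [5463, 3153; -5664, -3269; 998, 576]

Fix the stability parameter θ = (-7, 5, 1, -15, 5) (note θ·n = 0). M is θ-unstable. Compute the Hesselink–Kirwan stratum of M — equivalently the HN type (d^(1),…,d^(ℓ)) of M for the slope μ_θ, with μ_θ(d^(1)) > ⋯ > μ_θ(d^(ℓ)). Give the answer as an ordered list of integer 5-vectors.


Barcode: M ≅ I[1,5], I[2,2]^2, I[2,3], I[4,5], I[5,5]. HN layers by μ_θ (5 steps, strictly decreasing):
  μ^(1)=5; μ^(2)=3; μ^(3)=-3; μ^(4)=-7; μ^(5)=-15

((0, 2, 0, 0, 3); (0, 1, 1, 0, 0); (0, 1, 1, 1, 0); (1, 0, 0, 0, 0); (0, 0, 0, 1, 0))


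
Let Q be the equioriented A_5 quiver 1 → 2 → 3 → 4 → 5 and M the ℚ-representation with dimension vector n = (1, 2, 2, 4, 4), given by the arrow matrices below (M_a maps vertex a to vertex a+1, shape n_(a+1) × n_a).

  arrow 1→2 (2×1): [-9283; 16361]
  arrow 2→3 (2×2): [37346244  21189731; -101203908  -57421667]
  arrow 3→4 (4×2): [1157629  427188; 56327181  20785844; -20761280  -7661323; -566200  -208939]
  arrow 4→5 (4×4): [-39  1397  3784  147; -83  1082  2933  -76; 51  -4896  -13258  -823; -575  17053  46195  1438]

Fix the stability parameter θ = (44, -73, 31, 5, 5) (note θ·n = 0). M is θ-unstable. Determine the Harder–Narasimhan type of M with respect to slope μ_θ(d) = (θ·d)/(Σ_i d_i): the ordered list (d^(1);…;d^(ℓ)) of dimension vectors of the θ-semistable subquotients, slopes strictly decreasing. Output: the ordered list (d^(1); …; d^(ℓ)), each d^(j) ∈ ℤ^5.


Interval decomposition of M: I[1,5], I[2,2], I[3,5], I[4,5]^2.
HN type (ℓ=4): μ^(1)=41/3; μ^(2)=5; μ^(3)=-29/2; μ^(4)=-73

((0, 0, 2, 2, 2); (0, 0, 0, 2, 2); (1, 1, 0, 0, 0); (0, 1, 0, 0, 0))


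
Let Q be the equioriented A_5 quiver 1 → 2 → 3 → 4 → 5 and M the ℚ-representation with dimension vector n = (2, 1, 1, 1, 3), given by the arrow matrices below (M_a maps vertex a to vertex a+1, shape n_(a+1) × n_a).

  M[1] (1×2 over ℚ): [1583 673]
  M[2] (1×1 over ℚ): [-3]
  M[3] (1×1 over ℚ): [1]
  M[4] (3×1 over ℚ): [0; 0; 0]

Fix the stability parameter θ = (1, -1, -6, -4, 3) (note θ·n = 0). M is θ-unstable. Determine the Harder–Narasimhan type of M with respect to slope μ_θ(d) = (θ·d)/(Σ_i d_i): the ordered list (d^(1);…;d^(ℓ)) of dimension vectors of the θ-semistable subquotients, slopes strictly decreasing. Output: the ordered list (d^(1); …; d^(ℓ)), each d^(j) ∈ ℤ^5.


Barcode: M ≅ I[1,1], I[1,4], I[5,5]^3. HN layers by μ_θ (3 steps, strictly decreasing):
  μ^(1)=3; μ^(2)=1; μ^(3)=-5/2

((0, 0, 0, 0, 3); (1, 0, 0, 0, 0); (1, 1, 1, 1, 0))


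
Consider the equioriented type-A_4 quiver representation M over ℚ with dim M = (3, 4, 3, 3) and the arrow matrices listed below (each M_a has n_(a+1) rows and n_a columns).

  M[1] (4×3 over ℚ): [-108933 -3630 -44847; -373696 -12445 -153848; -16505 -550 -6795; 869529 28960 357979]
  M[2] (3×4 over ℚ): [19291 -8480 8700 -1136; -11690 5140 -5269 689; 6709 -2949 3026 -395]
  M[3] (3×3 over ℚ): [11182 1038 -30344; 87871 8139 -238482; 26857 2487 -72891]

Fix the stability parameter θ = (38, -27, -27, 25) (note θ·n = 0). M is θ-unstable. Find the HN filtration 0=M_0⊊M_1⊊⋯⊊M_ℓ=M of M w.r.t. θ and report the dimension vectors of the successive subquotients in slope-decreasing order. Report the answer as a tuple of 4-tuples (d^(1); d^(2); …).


Interval decomposition of M: I[1,1], I[1,4]^2, I[2,2], I[2,3], I[4,4].
HN type (ℓ=4): μ^(1)=38; μ^(2)=25; μ^(3)=-16/3; μ^(4)=-27

((1, 0, 0, 0); (0, 0, 0, 3); (2, 2, 2, 0); (0, 2, 1, 0))


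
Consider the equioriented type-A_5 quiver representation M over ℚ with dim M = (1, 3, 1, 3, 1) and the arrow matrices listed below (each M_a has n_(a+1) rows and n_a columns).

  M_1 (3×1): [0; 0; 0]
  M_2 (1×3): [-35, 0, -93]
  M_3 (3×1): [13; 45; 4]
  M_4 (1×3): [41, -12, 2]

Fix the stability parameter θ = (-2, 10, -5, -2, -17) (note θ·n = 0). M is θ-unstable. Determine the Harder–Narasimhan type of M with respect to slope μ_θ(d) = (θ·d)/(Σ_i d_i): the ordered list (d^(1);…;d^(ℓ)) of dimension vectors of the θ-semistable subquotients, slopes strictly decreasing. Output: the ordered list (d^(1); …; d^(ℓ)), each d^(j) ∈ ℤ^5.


Barcode: M ≅ I[1,1], I[2,2]^2, I[2,5], I[4,4]^2. HN layers by μ_θ (3 steps, strictly decreasing):
  μ^(1)=10; μ^(2)=-2; μ^(3)=-7/2

((0, 2, 0, 0, 0); (1, 0, 0, 2, 0); (0, 1, 1, 1, 1))


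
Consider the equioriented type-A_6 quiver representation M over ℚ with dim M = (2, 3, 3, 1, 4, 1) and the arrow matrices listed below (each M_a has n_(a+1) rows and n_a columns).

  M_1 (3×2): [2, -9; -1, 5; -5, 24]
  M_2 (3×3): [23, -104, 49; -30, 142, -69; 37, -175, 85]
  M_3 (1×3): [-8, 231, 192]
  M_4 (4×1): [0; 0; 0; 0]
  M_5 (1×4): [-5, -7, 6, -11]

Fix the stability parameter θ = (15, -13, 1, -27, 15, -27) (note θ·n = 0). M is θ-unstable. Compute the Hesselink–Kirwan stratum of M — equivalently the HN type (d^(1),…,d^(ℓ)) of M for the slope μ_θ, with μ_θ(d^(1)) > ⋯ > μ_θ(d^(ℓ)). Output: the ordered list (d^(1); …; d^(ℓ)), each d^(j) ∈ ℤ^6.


Via rank(M_{q-1}∘⋯∘M_p): M ≅ I[1,3], I[1,4], I[2,3], I[5,5]^3, I[5,6].
μ_θ-semistable layers: μ^(1)=15; μ^(2)=1; μ^(3)=-6; μ^(4)=-13

((0, 0, 0, 0, 3, 0); (1, 1, 2, 0, 0, 0); (1, 1, 1, 1, 1, 1); (0, 1, 0, 0, 0, 0))


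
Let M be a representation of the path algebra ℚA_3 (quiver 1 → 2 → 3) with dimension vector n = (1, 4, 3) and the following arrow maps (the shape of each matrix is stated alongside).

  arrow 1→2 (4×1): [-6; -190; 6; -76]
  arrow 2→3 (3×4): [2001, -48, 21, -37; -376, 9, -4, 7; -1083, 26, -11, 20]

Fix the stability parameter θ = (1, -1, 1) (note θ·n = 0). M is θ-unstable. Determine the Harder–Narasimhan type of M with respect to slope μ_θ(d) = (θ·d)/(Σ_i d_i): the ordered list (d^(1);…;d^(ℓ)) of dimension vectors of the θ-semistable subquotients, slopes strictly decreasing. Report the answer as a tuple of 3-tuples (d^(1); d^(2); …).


Interval decomposition of M: I[1,3], I[2,2], I[2,3]^2.
HN type (ℓ=3): μ^(1)=1; μ^(2)=0; μ^(3)=-1

((0, 0, 3); (1, 1, 0); (0, 3, 0))


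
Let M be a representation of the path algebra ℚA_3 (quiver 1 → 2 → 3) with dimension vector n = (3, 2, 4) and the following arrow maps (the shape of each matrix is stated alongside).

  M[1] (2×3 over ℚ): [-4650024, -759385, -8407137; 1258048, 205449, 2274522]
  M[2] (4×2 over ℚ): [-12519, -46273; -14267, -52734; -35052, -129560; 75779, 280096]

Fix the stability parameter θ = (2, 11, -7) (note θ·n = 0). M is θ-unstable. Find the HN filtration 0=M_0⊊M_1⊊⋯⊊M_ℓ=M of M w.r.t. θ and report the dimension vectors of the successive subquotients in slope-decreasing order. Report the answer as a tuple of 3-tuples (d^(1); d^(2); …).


Barcode: M ≅ I[1,1], I[1,3]^2, I[3,3]^2. HN layers by μ_θ (2 steps, strictly decreasing):
  μ^(1)=2; μ^(2)=-7

((3, 2, 2); (0, 0, 2))


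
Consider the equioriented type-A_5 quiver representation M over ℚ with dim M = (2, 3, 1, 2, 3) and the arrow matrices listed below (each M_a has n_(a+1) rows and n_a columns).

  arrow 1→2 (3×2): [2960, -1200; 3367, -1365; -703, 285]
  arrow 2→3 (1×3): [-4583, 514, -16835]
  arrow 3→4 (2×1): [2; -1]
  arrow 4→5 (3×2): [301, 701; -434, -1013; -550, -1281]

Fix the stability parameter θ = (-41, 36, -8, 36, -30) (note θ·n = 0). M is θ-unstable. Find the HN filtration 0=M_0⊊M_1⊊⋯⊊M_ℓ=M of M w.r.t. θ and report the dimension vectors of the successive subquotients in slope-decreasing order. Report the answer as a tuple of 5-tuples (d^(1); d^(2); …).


Interval decomposition of M: I[1,1], I[1,5], I[2,2]^2, I[4,5], I[5,5].
HN type (ℓ=5): μ^(1)=36; μ^(2)=17/2; μ^(3)=3; μ^(4)=-30; μ^(5)=-41

((0, 2, 0, 0, 0); (0, 1, 1, 1, 1); (0, 0, 0, 1, 1); (0, 0, 0, 0, 1); (2, 0, 0, 0, 0))


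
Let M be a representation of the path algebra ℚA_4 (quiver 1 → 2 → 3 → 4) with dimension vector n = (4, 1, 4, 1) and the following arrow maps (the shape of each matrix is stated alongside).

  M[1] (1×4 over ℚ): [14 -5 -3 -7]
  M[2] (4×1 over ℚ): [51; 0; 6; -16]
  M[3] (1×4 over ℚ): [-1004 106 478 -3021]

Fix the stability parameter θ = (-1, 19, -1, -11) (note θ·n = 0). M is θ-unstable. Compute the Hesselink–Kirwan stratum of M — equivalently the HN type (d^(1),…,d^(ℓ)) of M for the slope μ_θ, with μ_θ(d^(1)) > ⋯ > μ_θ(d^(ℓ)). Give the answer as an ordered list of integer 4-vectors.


Interval decomposition of M: I[1,1]^3, I[1,3], I[3,3]^2, I[3,4].
HN type (ℓ=3): μ^(1)=9; μ^(2)=-1; μ^(3)=-6

((0, 1, 1, 0); (4, 0, 2, 0); (0, 0, 1, 1))


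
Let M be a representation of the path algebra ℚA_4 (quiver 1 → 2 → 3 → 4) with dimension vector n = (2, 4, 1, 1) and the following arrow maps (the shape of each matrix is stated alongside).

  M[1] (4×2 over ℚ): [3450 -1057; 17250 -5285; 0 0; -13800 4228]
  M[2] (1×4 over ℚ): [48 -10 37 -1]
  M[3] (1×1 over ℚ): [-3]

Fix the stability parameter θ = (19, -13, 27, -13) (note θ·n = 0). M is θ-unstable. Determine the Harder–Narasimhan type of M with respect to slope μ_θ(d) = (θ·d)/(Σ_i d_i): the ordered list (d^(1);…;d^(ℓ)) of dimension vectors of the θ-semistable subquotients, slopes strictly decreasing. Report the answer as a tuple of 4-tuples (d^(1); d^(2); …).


Barcode: M ≅ I[1,1], I[1,4], I[2,2]^3. HN layers by μ_θ (4 steps, strictly decreasing):
  μ^(1)=19; μ^(2)=7; μ^(3)=3; μ^(4)=-13

((1, 0, 0, 0); (0, 0, 1, 1); (1, 1, 0, 0); (0, 3, 0, 0))
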